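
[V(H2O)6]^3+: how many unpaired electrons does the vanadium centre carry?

Summing ligand charges against the +3 overall charge gives an oxidation state of +3 for vanadium.
Group 5 minus oxidation state 3 gives a d² configuration.
In an octahedral field the d² configuration is t₂g²e_g⁰ (only one arrangement possible), giving 2 unpaired electrons.

2 unpaired electrons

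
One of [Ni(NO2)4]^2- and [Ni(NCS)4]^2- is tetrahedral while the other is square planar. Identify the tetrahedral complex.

[Ni(NCS)4]^2-

For [Ni(NO2)4]^2-: Each nitro (N-bound nitrite) is −1; balancing the −2 overall charge requires Ni(II). Ni sits in group 10, so the d-electron count is 10 − 2 = 8. Nitro (N-bound nitrite) is a strong-field ligand (high in the spectrochemical series). A 3d d⁸ ion with strong-field ligands gains enough CFSE to favour square planar over tetrahedral. → square planar.
For [Ni(NCS)4]^2-: Each isothiocyanate is −1; balancing the −2 overall charge requires Ni(II). Group 10 minus oxidation state 2 gives a d⁸ configuration. Isothiocyanate is a weak-field ligand. With weak-field ligands the CFSE gain from square planar is small, so a 3d d⁸ ion takes the sterically preferred tetrahedral geometry. → tetrahedral.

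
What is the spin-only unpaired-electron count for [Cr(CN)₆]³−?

3

Each cyanide is −1; balancing the −3 overall charge requires Cr(III).
Chromium is a group-6 element; Cr(III) is therefore d³.
In an octahedral field the d³ configuration is t₂g³e_g⁰ (only one arrangement possible), giving 3 unpaired electrons.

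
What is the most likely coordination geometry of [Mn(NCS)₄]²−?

tetrahedral

Summing ligand charges against the −2 overall charge gives an oxidation state of +2 for manganese.
Mn sits in group 7, so the d-electron count is 7 − 2 = 5.
Coordination number: 4.
Isothiocyanate is a weak-field ligand.
A high-spin d⁵ ion has zero CFSE in either geometry, so four ligands adopt the sterically favoured tetrahedral geometry.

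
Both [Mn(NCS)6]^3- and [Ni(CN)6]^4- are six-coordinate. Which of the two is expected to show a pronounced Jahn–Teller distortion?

[Mn(NCS)6]^3-

[Mn(NCS)6]^3-: Ligand charges: each isothiocyanate is −1. With an overall charge of −3 the manganese centre must be in the +3 oxidation state. Group 7 minus oxidation state 3 gives a d⁴ configuration. Isothiocyanate is a weak-field ligand for a first-row metal, so the complex is high-spin. The t₂g³e_g¹ (high-spin) configuration has an unevenly filled e_g set; the Jahn–Teller theorem predicts a tetragonal distortion (typically axial elongation) to lift the degeneracy.
[Ni(CN)6]^4-: Each cyanide is −1; balancing the −4 overall charge requires Ni(II). Nickel is a group-10 element; Ni(II) is therefore d⁸. The d⁸ configuration leaves the e_g set evenly filled (or empty) — no strong Jahn–Teller driving force.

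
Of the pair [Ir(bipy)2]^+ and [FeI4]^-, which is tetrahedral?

[FeI4]^-

For [Ir(bipy)2]^+: Summing ligand charges against the +1 overall charge gives an oxidation state of +1 for iridium. Group 9 minus oxidation state 1 gives a d⁸ configuration. A 5d d⁸ ion has a large crystal-field splitting; square planar leaves the high-energy d_{x²−y²} orbital empty and maximises CFSE. → square planar.
For [FeI4]^-: Ligand charges: each iodide is −1. With an overall charge of −1 the iron centre must be in the +3 oxidation state. Iron is a group-8 element; Fe(III) is therefore d⁵. A high-spin d⁵ ion has zero CFSE in either geometry, so four ligands adopt the sterically favoured tetrahedral geometry. → tetrahedral.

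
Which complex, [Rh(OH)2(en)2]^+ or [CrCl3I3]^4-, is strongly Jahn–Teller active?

[CrCl3I3]^4-

[Rh(OH)2(en)2]^+: Ligand charges: each hydroxide is −1; ethylenediamine is neutral. With an overall charge of +1 the rhodium centre must be in the +3 oxidation state. Rh sits in group 9, so the d-electron count is 9 − 3 = 6. A 4d ion has a large Δₒ and is invariably low-spin. The d⁶ configuration leaves the e_g set evenly filled (or empty) — no strong Jahn–Teller driving force.
[CrCl3I3]^4-: Ligand charges: each chloride is −1; each iodide is −1. With an overall charge of −4 the chromium centre must be in the +2 oxidation state. Group 6 minus oxidation state 2 gives a d⁴ configuration. Chloride and iodide are weak-field ligands for a first-row metal, so the complex is high-spin. The t₂g³e_g¹ (high-spin) configuration has an unevenly filled e_g set; the Jahn–Teller theorem predicts a tetragonal distortion (typically axial elongation) to lift the degeneracy.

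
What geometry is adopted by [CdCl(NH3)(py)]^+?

trigonal planar

Ligand charges: each chloride is −1; ammonia is neutral; pyridine is neutral. With an overall charge of +1 the cadmium centre must be in the +2 oxidation state.
Group 12 minus oxidation state 2 gives a d¹⁰ configuration.
Coordination number: 3.
Three ligands around a d¹⁰ centre minimise repulsion in a trigonal-planar arrangement.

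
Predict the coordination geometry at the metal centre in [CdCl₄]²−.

tetrahedral

Ligand charges: each chloride is −1. With an overall charge of −2 the cadmium centre must be in the +2 oxidation state.
Cadmium is a group-12 element; Cd(II) is therefore d¹⁰.
With 4 monodentate ligands the coordination number is 4.
A d¹⁰ ion has no crystal-field stabilisation preference between square planar and tetrahedral, so four ligands adopt the sterically favoured tetrahedral geometry.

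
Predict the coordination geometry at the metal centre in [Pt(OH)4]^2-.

Each hydroxide is −1; balancing the −2 overall charge requires Pt(II).
Pt sits in group 10, so the d-electron count is 10 − 2 = 8.
Coordination number: 4.
A 5d d⁸ ion has a large crystal-field splitting; square planar leaves the high-energy d_{x²−y²} orbital empty and maximises CFSE.

square planar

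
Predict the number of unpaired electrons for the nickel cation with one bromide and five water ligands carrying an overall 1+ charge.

2 unpaired electrons

Ligand charges: each bromide is −1; water is neutral. With an overall charge of +1 the nickel centre must be in the +2 oxidation state.
Ni sits in group 10, so the d-electron count is 10 − 2 = 8.
In an octahedral field the d⁸ configuration is t₂g⁶e_g² (only one arrangement possible), giving 2 unpaired electrons.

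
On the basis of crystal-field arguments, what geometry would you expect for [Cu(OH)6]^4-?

Ligand charges: each hydroxide is −1. With an overall charge of −4 the copper centre must be in the +2 oxidation state.
Cu sits in group 11, so the d-electron count is 11 − 2 = 9.
With 6 monodentate ligands the coordination number is 6.
Six donors around a single metal centre give an octahedral coordination sphere.

octahedral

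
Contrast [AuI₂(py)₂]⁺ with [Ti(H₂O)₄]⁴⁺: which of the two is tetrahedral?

For [AuI₂(py)₂]⁺: Summing ligand charges against the +1 overall charge gives an oxidation state of +3 for gold. Gold is a group-11 element; Au(III) is therefore d⁸. A 5d d⁸ ion has a large crystal-field splitting; square planar leaves the high-energy d_{x²−y²} orbital empty and maximises CFSE. → square planar.
For [Ti(H₂O)₄]⁴⁺: Summing ligand charges against the +4 overall charge gives an oxidation state of +4 for titanium. Ti sits in group 4, so the d-electron count is 4 − 4 = 0. A d⁰ ion has no crystal-field stabilisation preference between square planar and tetrahedral, so four ligands adopt the sterically favoured tetrahedral geometry. → tetrahedral.

[Ti(H₂O)₄]⁴⁺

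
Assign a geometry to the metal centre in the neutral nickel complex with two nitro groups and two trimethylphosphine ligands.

Ligand charges: each nitro (N-bound nitrite) is −1; trimethylphosphine is neutral. With an overall charge of 0 the nickel centre must be in the +2 oxidation state.
Group 10 minus oxidation state 2 gives a d⁸ configuration.
With 4 monodentate ligands the coordination number is 4.
Nitro (N-bound nitrite) and trimethylphosphine are strong-field ligands (high in the spectrochemical series).
A 3d d⁸ ion with strong-field ligands gains enough CFSE to favour square planar over tetrahedral.

square planar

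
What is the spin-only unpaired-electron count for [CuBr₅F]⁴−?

Ligand charges: each bromide is −1; each fluoride is −1. With an overall charge of −4 the copper centre must be in the +2 oxidation state.
Copper is a group-11 element; Cu(II) is therefore d⁹.
In an octahedral field the d⁹ configuration is t₂g⁶e_g³ (only one arrangement possible), giving 1 unpaired electron.

1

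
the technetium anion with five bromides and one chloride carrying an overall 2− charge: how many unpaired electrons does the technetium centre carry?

3 unpaired electrons

Summing ligand charges against the −2 overall charge gives an oxidation state of +4 for technetium.
Tc sits in group 7, so the d-electron count is 7 − 4 = 3.
In an octahedral field the d³ configuration is t₂g³e_g⁰ (only one arrangement possible), giving 3 unpaired electrons.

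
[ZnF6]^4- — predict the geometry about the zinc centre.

octahedral

Summing ligand charges against the −4 overall charge gives an oxidation state of +2 for zinc.
Group 12 minus oxidation state 2 gives a d¹⁰ configuration.
Coordination number: 6.
Six donors around a single metal centre give an octahedral coordination sphere.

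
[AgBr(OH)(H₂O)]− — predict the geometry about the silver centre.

Ligand charges: each bromide is −1; each hydroxide is −1; water is neutral. With an overall charge of −1 the silver centre must be in the +1 oxidation state.
Ag sits in group 11, so the d-electron count is 11 − 1 = 10.
Coordination number: 3.
Three ligands around a d¹⁰ centre minimise repulsion in a trigonal-planar arrangement.

trigonal planar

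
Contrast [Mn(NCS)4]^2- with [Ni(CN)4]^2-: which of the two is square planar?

[Ni(CN)4]^2-

For [Mn(NCS)4]^2-: Summing ligand charges against the −2 overall charge gives an oxidation state of +2 for manganese. Group 7 minus oxidation state 2 gives a d⁵ configuration. A high-spin d⁵ ion has zero CFSE in either geometry, so four ligands adopt the sterically favoured tetrahedral geometry. → tetrahedral.
For [Ni(CN)4]^2-: Each cyanide is −1; balancing the −2 overall charge requires Ni(II). Nickel is a group-10 element; Ni(II) is therefore d⁸. Cyanide is a strong-field ligand (high in the spectrochemical series). A 3d d⁸ ion with strong-field ligands gains enough CFSE to favour square planar over tetrahedral. → square planar.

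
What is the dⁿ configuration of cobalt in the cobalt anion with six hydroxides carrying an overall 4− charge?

Ligand charges: each hydroxide is −1. With an overall charge of −4 the cobalt centre must be in the +2 oxidation state.
Cobalt is a group-9 element; Co(II) is therefore d⁷.

d7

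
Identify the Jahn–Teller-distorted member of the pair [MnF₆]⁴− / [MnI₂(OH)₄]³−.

[MnF₆]⁴−: Ligand charges: each fluoride is −1. With an overall charge of −4 the manganese centre must be in the +2 oxidation state. Manganese is a group-7 element; Mn(II) is therefore d⁵. Fluoride is a weak-field ligand for a first-row metal, so the complex is high-spin. The d⁵ configuration leaves the e_g set evenly filled (or empty) — no strong Jahn–Teller driving force.
[MnI₂(OH)₄]³−: Summing ligand charges against the −3 overall charge gives an oxidation state of +3 for manganese. Group 7 minus oxidation state 3 gives a d⁴ configuration. Hydroxide and iodide are weak-field ligands for a first-row metal, so the complex is high-spin. The t₂g³e_g¹ (high-spin) configuration has an unevenly filled e_g set; the Jahn–Teller theorem predicts a tetragonal distortion (typically axial elongation) to lift the degeneracy.

[MnI₂(OH)₄]³−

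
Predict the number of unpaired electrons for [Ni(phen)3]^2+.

2 unpaired electrons

Ligand charges: 1,10-phenanthroline is neutral. With an overall charge of +2 the nickel centre must be in the +2 oxidation state.
Ni sits in group 10, so the d-electron count is 10 − 2 = 8.
Counting donor atoms: 3×1,10-phenanthroline (bidentate) → 6 donors. Coordination number = 6.
In an octahedral field the d⁸ configuration is t₂g⁶e_g² (only one arrangement possible), giving 2 unpaired electrons.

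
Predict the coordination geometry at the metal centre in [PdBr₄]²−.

Each bromide is −1; balancing the −2 overall charge requires Pd(II).
Group 10 minus oxidation state 2 gives a d⁸ configuration.
With 4 monodentate ligands the coordination number is 4.
A 4d d⁸ ion has a large crystal-field splitting; square planar leaves the high-energy d_{x²−y²} orbital empty and maximises CFSE.

square planar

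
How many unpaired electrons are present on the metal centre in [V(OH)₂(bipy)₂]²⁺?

1

Ligand charges: each hydroxide is −1; 2,2′-bipyridine is neutral. With an overall charge of +2 the vanadium centre must be in the +4 oxidation state.
Group 5 minus oxidation state 4 gives a d¹ configuration.
Counting donor atoms: 2×hydroxide (monodentate) → 2 donors; 2×2,2′-bipyridine (bidentate) → 4 donors. Coordination number = 6.
In an octahedral field the d¹ configuration is t₂g¹e_g⁰ (only one arrangement possible), giving 1 unpaired electron.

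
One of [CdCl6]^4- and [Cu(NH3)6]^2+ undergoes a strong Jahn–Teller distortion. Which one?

[CdCl6]^4-: Ligand charges: each chloride is −1. With an overall charge of −4 the cadmium centre must be in the +2 oxidation state. Cd sits in group 12, so the d-electron count is 12 − 2 = 10. The d¹⁰ configuration leaves the e_g set evenly filled (or empty) — no strong Jahn–Teller driving force.
[Cu(NH3)6]^2+: Summing ligand charges against the +2 overall charge gives an oxidation state of +2 for copper. Cu sits in group 11, so the d-electron count is 11 − 2 = 9. The t₂g⁶e_g³ configuration has an unevenly filled e_g set; the Jahn–Teller theorem predicts a tetragonal distortion (typically axial elongation) to lift the degeneracy.

[Cu(NH3)6]^2+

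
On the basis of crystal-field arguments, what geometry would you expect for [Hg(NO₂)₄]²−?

tetrahedral

Summing ligand charges against the −2 overall charge gives an oxidation state of +2 for mercury.
Group 12 minus oxidation state 2 gives a d¹⁰ configuration.
With 4 monodentate ligands the coordination number is 4.
A d¹⁰ ion has no crystal-field stabilisation preference between square planar and tetrahedral, so four ligands adopt the sterically favoured tetrahedral geometry.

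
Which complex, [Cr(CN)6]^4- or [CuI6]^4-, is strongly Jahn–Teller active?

[Cr(CN)6]^4-: Summing ligand charges against the −4 overall charge gives an oxidation state of +2 for chromium. Cr sits in group 6, so the d-electron count is 6 − 2 = 4. Cyanide is a strong-field ligand (high in the spectrochemical series) for a first-row metal, so the complex is low-spin. The d⁴ configuration leaves the e_g set evenly filled (or empty) — no strong Jahn–Teller driving force.
[CuI6]^4-: Summing ligand charges against the −4 overall charge gives an oxidation state of +2 for copper. Cu sits in group 11, so the d-electron count is 11 − 2 = 9. The t₂g⁶e_g³ configuration has an unevenly filled e_g set; the Jahn–Teller theorem predicts a tetragonal distortion (typically axial elongation) to lift the degeneracy.

[CuI6]^4-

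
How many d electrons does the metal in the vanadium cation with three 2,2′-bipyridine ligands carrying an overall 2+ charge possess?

d3

Summing ligand charges against the +2 overall charge gives an oxidation state of +2 for vanadium.
Group 5 minus oxidation state 2 gives a d³ configuration.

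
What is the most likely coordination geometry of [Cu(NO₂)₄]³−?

Summing ligand charges against the −3 overall charge gives an oxidation state of +1 for copper.
Group 11 minus oxidation state 1 gives a d¹⁰ configuration.
Coordination number: 4.
A d¹⁰ ion has no crystal-field stabilisation preference between square planar and tetrahedral, so four ligands adopt the sterically favoured tetrahedral geometry.

tetrahedral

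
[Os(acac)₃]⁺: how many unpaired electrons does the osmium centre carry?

2 unpaired electrons

Each acetylacetonate is −1; balancing the +1 overall charge requires Os(IV).
Os sits in group 8, so the d-electron count is 8 − 4 = 4.
Counting donor atoms: 3×acetylacetonate (bidentate) → 6 donors. Coordination number = 6.
The spin state decides the count: a 5d ion has a large Δₒ and is invariably low-spin.
An octahedral low-spin d⁴ ion is t₂g⁴e_g⁰, giving 2 unpaired electrons.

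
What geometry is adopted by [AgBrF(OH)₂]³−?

tetrahedral

Ligand charges: each bromide is −1; each fluoride is −1; each hydroxide is −1. With an overall charge of −3 the silver centre must be in the +1 oxidation state.
Ag sits in group 11, so the d-electron count is 11 − 1 = 10.
With 4 monodentate ligands the coordination number is 4.
A d¹⁰ ion has no crystal-field stabilisation preference between square planar and tetrahedral, so four ligands adopt the sterically favoured tetrahedral geometry.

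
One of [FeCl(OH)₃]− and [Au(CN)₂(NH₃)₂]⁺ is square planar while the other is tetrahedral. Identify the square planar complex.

[Au(CN)₂(NH₃)₂]⁺

For [FeCl(OH)₃]−: Each chloride is −1; each hydroxide is −1; balancing the −1 overall charge requires Fe(III). Fe sits in group 8, so the d-electron count is 8 − 3 = 5. A high-spin d⁵ ion has zero CFSE in either geometry, so four ligands adopt the sterically favoured tetrahedral geometry. → tetrahedral.
For [Au(CN)₂(NH₃)₂]⁺: Each cyanide is −1; ammonia is neutral; balancing the +1 overall charge requires Au(III). Gold is a group-11 element; Au(III) is therefore d⁸. A 5d d⁸ ion has a large crystal-field splitting; square planar leaves the high-energy d_{x²−y²} orbital empty and maximises CFSE. → square planar.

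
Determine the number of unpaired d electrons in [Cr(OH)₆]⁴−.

4 unpaired electrons

Each hydroxide is −1; balancing the −4 overall charge requires Cr(II).
Cr sits in group 6, so the d-electron count is 6 − 2 = 4.
The spin state decides the count: Hydroxide is a weak-field ligand for a first-row metal, so the complex is high-spin.
An octahedral high-spin d⁴ ion is t₂g³e_g¹, giving 4 unpaired electrons.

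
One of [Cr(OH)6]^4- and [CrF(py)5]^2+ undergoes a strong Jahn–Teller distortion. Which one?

[Cr(OH)6]^4-: Ligand charges: each hydroxide is −1. With an overall charge of −4 the chromium centre must be in the +2 oxidation state. Chromium is a group-6 element; Cr(II) is therefore d⁴. Hydroxide is a weak-field ligand for a first-row metal, so the complex is high-spin. The t₂g³e_g¹ (high-spin) configuration has an unevenly filled e_g set; the Jahn–Teller theorem predicts a tetragonal distortion (typically axial elongation) to lift the degeneracy.
[CrF(py)5]^2+: Each fluoride is −1; pyridine is neutral; balancing the +2 overall charge requires Cr(III). Cr sits in group 6, so the d-electron count is 6 − 3 = 3. The d³ configuration leaves the e_g set evenly filled (or empty) — no strong Jahn–Teller driving force.

[Cr(OH)6]^4-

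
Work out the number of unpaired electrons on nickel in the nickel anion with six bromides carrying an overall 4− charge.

Ligand charges: each bromide is −1. With an overall charge of −4 the nickel centre must be in the +2 oxidation state.
Ni sits in group 10, so the d-electron count is 10 − 2 = 8.
In an octahedral field the d⁸ configuration is t₂g⁶e_g² (only one arrangement possible), giving 2 unpaired electrons.

2 unpaired electrons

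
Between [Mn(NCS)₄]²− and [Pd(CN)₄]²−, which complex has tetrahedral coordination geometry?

For [Mn(NCS)₄]²−: Each isothiocyanate is −1; balancing the −2 overall charge requires Mn(II). Manganese is a group-7 element; Mn(II) is therefore d⁵. A high-spin d⁵ ion has zero CFSE in either geometry, so four ligands adopt the sterically favoured tetrahedral geometry. → tetrahedral.
For [Pd(CN)₄]²−: Each cyanide is −1; balancing the −2 overall charge requires Pd(II). Group 10 minus oxidation state 2 gives a d⁸ configuration. A 4d d⁸ ion has a large crystal-field splitting; square planar leaves the high-energy d_{x²−y²} orbital empty and maximises CFSE. → square planar.

[Mn(NCS)₄]²−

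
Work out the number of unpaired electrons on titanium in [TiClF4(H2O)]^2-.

1

Ligand charges: each chloride is −1; each fluoride is −1; water is neutral. With an overall charge of −2 the titanium centre must be in the +3 oxidation state.
Ti sits in group 4, so the d-electron count is 4 − 3 = 1.
In an octahedral field the d¹ configuration is t₂g¹e_g⁰ (only one arrangement possible), giving 1 unpaired electron.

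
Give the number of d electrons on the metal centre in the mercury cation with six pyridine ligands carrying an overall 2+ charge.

Ligand charges: pyridine is neutral. With an overall charge of +2 the mercury centre must be in the +2 oxidation state.
Group 12 minus oxidation state 2 gives a d¹⁰ configuration.

d10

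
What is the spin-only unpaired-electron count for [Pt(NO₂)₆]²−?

0

Each nitro (N-bound nitrite) is −1; balancing the −2 overall charge requires Pt(IV).
Platinum is a group-10 element; Pt(IV) is therefore d⁶.
The spin state decides the count: a 5d ion has a large Δₒ and is invariably low-spin.
An octahedral low-spin d⁶ ion is t₂g⁶e_g⁰, giving 0 unpaired electrons.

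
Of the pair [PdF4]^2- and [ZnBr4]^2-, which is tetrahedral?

[ZnBr4]^2-

For [PdF4]^2-: Ligand charges: each fluoride is −1. With an overall charge of −2 the palladium centre must be in the +2 oxidation state. Pd sits in group 10, so the d-electron count is 10 − 2 = 8. A 4d d⁸ ion has a large crystal-field splitting; square planar leaves the high-energy d_{x²−y²} orbital empty and maximises CFSE. → square planar.
For [ZnBr4]^2-: Ligand charges: each bromide is −1. With an overall charge of −2 the zinc centre must be in the +2 oxidation state. Group 12 minus oxidation state 2 gives a d¹⁰ configuration. A d¹⁰ ion has no crystal-field stabilisation preference between square planar and tetrahedral, so four ligands adopt the sterically favoured tetrahedral geometry. → tetrahedral.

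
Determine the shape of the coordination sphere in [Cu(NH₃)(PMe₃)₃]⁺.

Ligand charges: ammonia is neutral; trimethylphosphine is neutral. With an overall charge of +1 the copper centre must be in the +1 oxidation state.
Cu sits in group 11, so the d-electron count is 11 − 1 = 10.
Coordination number: 4.
A d¹⁰ ion has no crystal-field stabilisation preference between square planar and tetrahedral, so four ligands adopt the sterically favoured tetrahedral geometry.

tetrahedral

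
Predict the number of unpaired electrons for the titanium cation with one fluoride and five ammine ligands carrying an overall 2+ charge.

Ligand charges: each fluoride is −1; ammonia is neutral. With an overall charge of +2 the titanium centre must be in the +3 oxidation state.
Titanium is a group-4 element; Ti(III) is therefore d¹.
In an octahedral field the d¹ configuration is t₂g¹e_g⁰ (only one arrangement possible), giving 1 unpaired electron.

1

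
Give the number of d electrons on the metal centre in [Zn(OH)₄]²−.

Summing ligand charges against the −2 overall charge gives an oxidation state of +2 for zinc.
Zinc is a group-12 element; Zn(II) is therefore d¹⁰.

d¹⁰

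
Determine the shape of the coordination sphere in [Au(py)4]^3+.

Summing ligand charges against the +3 overall charge gives an oxidation state of +3 for gold.
Au sits in group 11, so the d-electron count is 11 − 3 = 8.
With 4 monodentate ligands the coordination number is 4.
A 5d d⁸ ion has a large crystal-field splitting; square planar leaves the high-energy d_{x²−y²} orbital empty and maximises CFSE.

square planar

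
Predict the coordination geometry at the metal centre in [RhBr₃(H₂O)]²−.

square planar

Summing ligand charges against the −2 overall charge gives an oxidation state of +1 for rhodium.
Rhodium is a group-9 element; Rh(I) is therefore d⁸.
Coordination number: 4.
A 4d d⁸ ion has a large crystal-field splitting; square planar leaves the high-energy d_{x²−y²} orbital empty and maximises CFSE.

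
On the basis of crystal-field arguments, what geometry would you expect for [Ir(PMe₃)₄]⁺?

square planar

Trimethylphosphine is neutral; balancing the +1 overall charge requires Ir(I).
Ir sits in group 9, so the d-electron count is 9 − 1 = 8.
With 4 monodentate ligands the coordination number is 4.
A 5d d⁸ ion has a large crystal-field splitting; square planar leaves the high-energy d_{x²−y²} orbital empty and maximises CFSE.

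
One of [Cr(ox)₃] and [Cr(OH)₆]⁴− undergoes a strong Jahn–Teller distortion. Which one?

[Cr(OH)₆]⁴−

[Cr(ox)₃]: Each oxalate is −2; balancing the 0 overall charge requires Cr(VI). Group 6 minus oxidation state 6 gives a d⁰ configuration. The d⁰ configuration leaves the e_g set evenly filled (or empty) — no strong Jahn–Teller driving force.
[Cr(OH)₆]⁴−: Ligand charges: each hydroxide is −1. With an overall charge of −4 the chromium centre must be in the +2 oxidation state. Cr sits in group 6, so the d-electron count is 6 − 2 = 4. Hydroxide is a weak-field ligand for a first-row metal, so the complex is high-spin. The t₂g³e_g¹ (high-spin) configuration has an unevenly filled e_g set; the Jahn–Teller theorem predicts a tetragonal distortion (typically axial elongation) to lift the degeneracy.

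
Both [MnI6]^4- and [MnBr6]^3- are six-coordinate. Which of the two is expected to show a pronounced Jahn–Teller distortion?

[MnBr6]^3-

[MnI6]^4-: Each iodide is −1; balancing the −4 overall charge requires Mn(II). Group 7 minus oxidation state 2 gives a d⁵ configuration. Iodide is a weak-field ligand for a first-row metal, so the complex is high-spin. The d⁵ configuration leaves the e_g set evenly filled (or empty) — no strong Jahn–Teller driving force.
[MnBr6]^3-: Summing ligand charges against the −3 overall charge gives an oxidation state of +3 for manganese. Manganese is a group-7 element; Mn(III) is therefore d⁴. Bromide is a weak-field ligand for a first-row metal, so the complex is high-spin. The t₂g³e_g¹ (high-spin) configuration has an unevenly filled e_g set; the Jahn–Teller theorem predicts a tetragonal distortion (typically axial elongation) to lift the degeneracy.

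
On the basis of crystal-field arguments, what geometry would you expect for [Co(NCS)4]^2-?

tetrahedral

Summing ligand charges against the −2 overall charge gives an oxidation state of +2 for cobalt.
Cobalt is a group-9 element; Co(II) is therefore d⁷.
With 4 monodentate ligands the coordination number is 4.
Isothiocyanate is a weak-field ligand.
For a high-spin 3d d⁷ ion with weak-field ligands the small Δₜ gives little square-planar CFSE advantage, so four ligands adopt the sterically favoured tetrahedral geometry.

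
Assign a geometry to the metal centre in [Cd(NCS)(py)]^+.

Ligand charges: each isothiocyanate is −1; pyridine is neutral. With an overall charge of +1 the cadmium centre must be in the +2 oxidation state.
Cd sits in group 12, so the d-electron count is 12 − 2 = 10.
Coordination number: 2.
A d¹⁰ ion with only two ligands adopts a linear arrangement (sp hybridisation; no CFSE preference).

linear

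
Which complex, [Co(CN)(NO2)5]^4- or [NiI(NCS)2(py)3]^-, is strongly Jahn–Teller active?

[Co(CN)(NO2)5]^4-: Summing ligand charges against the −4 overall charge gives an oxidation state of +2 for cobalt. Co sits in group 9, so the d-electron count is 9 − 2 = 7. Cyanide and nitro (N-bound nitrite) are strong-field ligands (high in the spectrochemical series) for a first-row metal, so the complex is low-spin. The t₂g⁶e_g¹ (low-spin) configuration has an unevenly filled e_g set; the Jahn–Teller theorem predicts a tetragonal distortion (typically axial elongation) to lift the degeneracy.
[NiI(NCS)2(py)3]^-: Each iodide is −1; each isothiocyanate is −1; pyridine is neutral; balancing the −1 overall charge requires Ni(II). Nickel is a group-10 element; Ni(II) is therefore d⁸. The d⁸ configuration leaves the e_g set evenly filled (or empty) — no strong Jahn–Teller driving force.

[Co(CN)(NO2)5]^4-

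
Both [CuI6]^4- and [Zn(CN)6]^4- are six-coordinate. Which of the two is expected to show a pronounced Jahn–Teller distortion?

[CuI6]^4-

[CuI6]^4-: Each iodide is −1; balancing the −4 overall charge requires Cu(II). Cu sits in group 11, so the d-electron count is 11 − 2 = 9. The t₂g⁶e_g³ configuration has an unevenly filled e_g set; the Jahn–Teller theorem predicts a tetragonal distortion (typically axial elongation) to lift the degeneracy.
[Zn(CN)6]^4-: Summing ligand charges against the −4 overall charge gives an oxidation state of +2 for zinc. Group 12 minus oxidation state 2 gives a d¹⁰ configuration. The d¹⁰ configuration leaves the e_g set evenly filled (or empty) — no strong Jahn–Teller driving force.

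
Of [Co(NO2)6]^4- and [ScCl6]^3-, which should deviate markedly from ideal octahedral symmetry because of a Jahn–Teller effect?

[Co(NO2)6]^4-: Each nitro (N-bound nitrite) is −1; balancing the −4 overall charge requires Co(II). Group 9 minus oxidation state 2 gives a d⁷ configuration. Nitro (N-bound nitrite) is a strong-field ligand (high in the spectrochemical series) for a first-row metal, so the complex is low-spin. The t₂g⁶e_g¹ (low-spin) configuration has an unevenly filled e_g set; the Jahn–Teller theorem predicts a tetragonal distortion (typically axial elongation) to lift the degeneracy.
[ScCl6]^3-: Summing ligand charges against the −3 overall charge gives an oxidation state of +3 for scandium. Group 3 minus oxidation state 3 gives a d⁰ configuration. The d⁰ configuration leaves the e_g set evenly filled (or empty) — no strong Jahn–Teller driving force.

[Co(NO2)6]^4-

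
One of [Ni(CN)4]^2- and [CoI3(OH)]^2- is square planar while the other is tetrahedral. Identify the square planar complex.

For [Ni(CN)4]^2-: Summing ligand charges against the −2 overall charge gives an oxidation state of +2 for nickel. Group 10 minus oxidation state 2 gives a d⁸ configuration. Cyanide is a strong-field ligand (high in the spectrochemical series). A 3d d⁸ ion with strong-field ligands gains enough CFSE to favour square planar over tetrahedral. → square planar.
For [CoI3(OH)]^2-: Each iodide is −1; each hydroxide is −1; balancing the −2 overall charge requires Co(II). Co sits in group 9, so the d-electron count is 9 − 2 = 7. For a high-spin 3d d⁷ ion with weak-field ligands the small Δₜ gives little square-planar CFSE advantage, so four ligands adopt the sterically favoured tetrahedral geometry. → tetrahedral.

[Ni(CN)4]^2-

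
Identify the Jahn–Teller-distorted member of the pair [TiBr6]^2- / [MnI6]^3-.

[MnI6]^3-

[TiBr6]^2-: Summing ligand charges against the −2 overall charge gives an oxidation state of +4 for titanium. Titanium is a group-4 element; Ti(IV) is therefore d⁰. The d⁰ configuration leaves the e_g set evenly filled (or empty) — no strong Jahn–Teller driving force.
[MnI6]^3-: Ligand charges: each iodide is −1. With an overall charge of −3 the manganese centre must be in the +3 oxidation state. Group 7 minus oxidation state 3 gives a d⁴ configuration. Iodide is a weak-field ligand for a first-row metal, so the complex is high-spin. The t₂g³e_g¹ (high-spin) configuration has an unevenly filled e_g set; the Jahn–Teller theorem predicts a tetragonal distortion (typically axial elongation) to lift the degeneracy.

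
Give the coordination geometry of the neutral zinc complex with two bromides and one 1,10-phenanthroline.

tetrahedral

Summing ligand charges against the 0 overall charge gives an oxidation state of +2 for zinc.
Zinc is a group-12 element; Zn(II) is therefore d¹⁰.
Counting donor atoms: 2×bromide (monodentate) → 2 donors; 1×1,10-phenanthroline (bidentate) → 2 donors. Coordination number = 4.
A d¹⁰ ion has no crystal-field stabilisation preference between square planar and tetrahedral, so four ligands adopt the sterically favoured tetrahedral geometry.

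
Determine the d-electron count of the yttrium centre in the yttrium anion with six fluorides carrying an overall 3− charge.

d0

Each fluoride is −1; balancing the −3 overall charge requires Y(III).
Group 3 minus oxidation state 3 gives a d⁰ configuration.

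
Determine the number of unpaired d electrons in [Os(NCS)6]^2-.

2 unpaired electrons

Summing ligand charges against the −2 overall charge gives an oxidation state of +4 for osmium.
Group 8 minus oxidation state 4 gives a d⁴ configuration.
The spin state decides the count: a 5d ion has a large Δₒ and is invariably low-spin.
An octahedral low-spin d⁴ ion is t₂g⁴e_g⁰, giving 2 unpaired electrons.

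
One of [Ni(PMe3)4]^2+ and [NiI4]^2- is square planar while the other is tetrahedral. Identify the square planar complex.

For [Ni(PMe3)4]^2+: Summing ligand charges against the +2 overall charge gives an oxidation state of +2 for nickel. Ni sits in group 10, so the d-electron count is 10 − 2 = 8. Trimethylphosphine is a strong-field ligand (high in the spectrochemical series). A 3d d⁸ ion with strong-field ligands gains enough CFSE to favour square planar over tetrahedral. → square planar.
For [NiI4]^2-: Each iodide is −1; balancing the −2 overall charge requires Ni(II). Group 10 minus oxidation state 2 gives a d⁸ configuration. Iodide is a weak-field ligand. With weak-field ligands the CFSE gain from square planar is small, so a 3d d⁸ ion takes the sterically preferred tetrahedral geometry. → tetrahedral.

[Ni(PMe3)4]^2+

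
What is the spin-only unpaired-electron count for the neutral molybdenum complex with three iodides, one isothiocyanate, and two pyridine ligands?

2 unpaired electrons

Summing ligand charges against the 0 overall charge gives an oxidation state of +4 for molybdenum.
Group 6 minus oxidation state 4 gives a d² configuration.
In an octahedral field the d² configuration is t₂g²e_g⁰ (only one arrangement possible), giving 2 unpaired electrons.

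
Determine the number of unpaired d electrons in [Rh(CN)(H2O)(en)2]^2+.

Summing ligand charges against the +2 overall charge gives an oxidation state of +3 for rhodium.
Rh sits in group 9, so the d-electron count is 9 − 3 = 6.
Counting donor atoms: 1×cyanide (monodentate) → 1 donor; 1×water (monodentate) → 1 donor; 2×ethylenediamine (bidentate) → 4 donors. Coordination number = 6.
The spin state decides the count: a 4d ion has a large Δₒ and is invariably low-spin.
An octahedral low-spin d⁶ ion is t₂g⁶e_g⁰, giving 0 unpaired electrons.

0 unpaired electrons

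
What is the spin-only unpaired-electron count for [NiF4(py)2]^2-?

2 unpaired electrons

Summing ligand charges against the −2 overall charge gives an oxidation state of +2 for nickel.
Nickel is a group-10 element; Ni(II) is therefore d⁸.
In an octahedral field the d⁸ configuration is t₂g⁶e_g² (only one arrangement possible), giving 2 unpaired electrons.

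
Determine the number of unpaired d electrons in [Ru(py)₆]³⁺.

1

Ligand charges: pyridine is neutral. With an overall charge of +3 the ruthenium centre must be in the +3 oxidation state.
Ru sits in group 8, so the d-electron count is 8 − 3 = 5.
The spin state decides the count: a 4d ion has a large Δₒ and is invariably low-spin.
An octahedral low-spin d⁵ ion is t₂g⁵e_g⁰, giving 1 unpaired electron.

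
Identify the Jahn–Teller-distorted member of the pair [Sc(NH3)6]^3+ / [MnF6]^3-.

[MnF6]^3-

[Sc(NH3)6]^3+: Summing ligand charges against the +3 overall charge gives an oxidation state of +3 for scandium. Group 3 minus oxidation state 3 gives a d⁰ configuration. The d⁰ configuration leaves the e_g set evenly filled (or empty) — no strong Jahn–Teller driving force.
[MnF6]^3-: Each fluoride is −1; balancing the −3 overall charge requires Mn(III). Group 7 minus oxidation state 3 gives a d⁴ configuration. Fluoride is a weak-field ligand for a first-row metal, so the complex is high-spin. The t₂g³e_g¹ (high-spin) configuration has an unevenly filled e_g set; the Jahn–Teller theorem predicts a tetragonal distortion (typically axial elongation) to lift the degeneracy.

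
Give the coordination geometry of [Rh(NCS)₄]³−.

square planar

Summing ligand charges against the −3 overall charge gives an oxidation state of +1 for rhodium.
Rhodium is a group-9 element; Rh(I) is therefore d⁸.
With 4 monodentate ligands the coordination number is 4.
A 4d d⁸ ion has a large crystal-field splitting; square planar leaves the high-energy d_{x²−y²} orbital empty and maximises CFSE.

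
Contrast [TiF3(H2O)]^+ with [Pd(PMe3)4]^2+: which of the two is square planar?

[Pd(PMe3)4]^2+

For [TiF3(H2O)]^+: Ligand charges: each fluoride is −1; water is neutral. With an overall charge of +1 the titanium centre must be in the +4 oxidation state. Titanium is a group-4 element; Ti(IV) is therefore d⁰. A d⁰ ion has no crystal-field stabilisation preference between square planar and tetrahedral, so four ligands adopt the sterically favoured tetrahedral geometry. → tetrahedral.
For [Pd(PMe3)4]^2+: Trimethylphosphine is neutral; balancing the +2 overall charge requires Pd(II). Group 10 minus oxidation state 2 gives a d⁸ configuration. A 4d d⁸ ion has a large crystal-field splitting; square planar leaves the high-energy d_{x²−y²} orbital empty and maximises CFSE. → square planar.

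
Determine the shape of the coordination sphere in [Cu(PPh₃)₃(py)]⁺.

Triphenylphosphine is neutral; pyridine is neutral; balancing the +1 overall charge requires Cu(I).
Copper is a group-11 element; Cu(I) is therefore d¹⁰.
With 4 monodentate ligands the coordination number is 4.
A d¹⁰ ion has no crystal-field stabilisation preference between square planar and tetrahedral, so four ligands adopt the sterically favoured tetrahedral geometry.

tetrahedral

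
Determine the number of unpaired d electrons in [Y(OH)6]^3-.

0

Summing ligand charges against the −3 overall charge gives an oxidation state of +3 for yttrium.
Group 3 minus oxidation state 3 gives a d⁰ configuration.
In an octahedral field the d⁰ configuration is t₂g⁰e_g⁰, giving 0 unpaired electrons.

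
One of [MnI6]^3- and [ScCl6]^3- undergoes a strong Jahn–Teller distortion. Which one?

[MnI6]^3-: Summing ligand charges against the −3 overall charge gives an oxidation state of +3 for manganese. Mn sits in group 7, so the d-electron count is 7 − 3 = 4. Iodide is a weak-field ligand for a first-row metal, so the complex is high-spin. The t₂g³e_g¹ (high-spin) configuration has an unevenly filled e_g set; the Jahn–Teller theorem predicts a tetragonal distortion (typically axial elongation) to lift the degeneracy.
[ScCl6]^3-: Each chloride is −1; balancing the −3 overall charge requires Sc(III). Group 3 minus oxidation state 3 gives a d⁰ configuration. The d⁰ configuration leaves the e_g set evenly filled (or empty) — no strong Jahn–Teller driving force.

[MnI6]^3-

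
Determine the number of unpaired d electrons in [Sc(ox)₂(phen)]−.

Ligand charges: each oxalate is −2; 1,10-phenanthroline is neutral. With an overall charge of −1 the scandium centre must be in the +3 oxidation state.
Group 3 minus oxidation state 3 gives a d⁰ configuration.
Counting donor atoms: 2×oxalate (bidentate) → 4 donors; 1×1,10-phenanthroline (bidentate) → 2 donors. Coordination number = 6.
In an octahedral field the d⁰ configuration is t₂g⁰e_g⁰, giving 0 unpaired electrons.

0 unpaired electrons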